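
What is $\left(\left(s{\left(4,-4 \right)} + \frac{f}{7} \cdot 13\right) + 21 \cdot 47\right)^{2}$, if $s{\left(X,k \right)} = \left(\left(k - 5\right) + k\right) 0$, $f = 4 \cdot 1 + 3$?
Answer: $1000000$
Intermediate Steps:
$f = 7$ ($f = 4 + 3 = 7$)
$s{\left(X,k \right)} = 0$ ($s{\left(X,k \right)} = \left(\left(-5 + k\right) + k\right) 0 = \left(-5 + 2 k\right) 0 = 0$)
$\left(\left(s{\left(4,-4 \right)} + \frac{f}{7} \cdot 13\right) + 21 \cdot 47\right)^{2} = \left(\left(0 + \frac{7}{7} \cdot 13\right) + 21 \cdot 47\right)^{2} = \left(\left(0 + 7 \cdot \frac{1}{7} \cdot 13\right) + 987\right)^{2} = \left(\left(0 + 1 \cdot 13\right) + 987\right)^{2} = \left(\left(0 + 13\right) + 987\right)^{2} = \left(13 + 987\right)^{2} = 1000^{2} = 1000000$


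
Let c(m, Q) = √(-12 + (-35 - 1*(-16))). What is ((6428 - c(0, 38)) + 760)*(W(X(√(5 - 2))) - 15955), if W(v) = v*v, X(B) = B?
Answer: -114662976 + 15952*I*√31 ≈ -1.1466e+8 + 88817.0*I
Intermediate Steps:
c(m, Q) = I*√31 (c(m, Q) = √(-12 + (-35 + 16)) = √(-12 - 19) = √(-31) = I*√31)
W(v) = v²
((6428 - c(0, 38)) + 760)*(W(X(√(5 - 2))) - 15955) = ((6428 - I*√31) + 760)*((√(5 - 2))² - 15955) = ((6428 - I*√31) + 760)*((√3)² - 15955) = (7188 - I*√31)*(3 - 15955) = (7188 - I*√31)*(-15952) = -114662976 + 15952*I*√31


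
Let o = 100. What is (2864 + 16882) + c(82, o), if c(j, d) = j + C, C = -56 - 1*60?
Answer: 19712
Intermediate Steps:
C = -116 (C = -56 - 60 = -116)
c(j, d) = -116 + j (c(j, d) = j - 116 = -116 + j)
(2864 + 16882) + c(82, o) = (2864 + 16882) + (-116 + 82) = 19746 - 34 = 19712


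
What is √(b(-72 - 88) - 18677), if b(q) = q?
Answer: 3*I*√2093 ≈ 137.25*I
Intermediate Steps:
√(b(-72 - 88) - 18677) = √((-72 - 88) - 18677) = √(-160 - 18677) = √(-18837) = 3*I*√2093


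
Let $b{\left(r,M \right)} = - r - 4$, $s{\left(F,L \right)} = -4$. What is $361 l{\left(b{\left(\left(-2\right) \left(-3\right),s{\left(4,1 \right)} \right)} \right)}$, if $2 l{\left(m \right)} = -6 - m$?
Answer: $722$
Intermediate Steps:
$b{\left(r,M \right)} = -4 - r$
$l{\left(m \right)} = -3 - \frac{m}{2}$ ($l{\left(m \right)} = \frac{-6 - m}{2} = -3 - \frac{m}{2}$)
$361 l{\left(b{\left(\left(-2\right) \left(-3\right),s{\left(4,1 \right)} \right)} \right)} = 361 \left(-3 - \frac{-4 - \left(-2\right) \left(-3\right)}{2}\right) = 361 \left(-3 - \frac{-4 - 6}{2}\right) = 361 \left(-3 - -5\right) = 361 \left(-3 + 5\right) = 361 \cdot 2 = 722$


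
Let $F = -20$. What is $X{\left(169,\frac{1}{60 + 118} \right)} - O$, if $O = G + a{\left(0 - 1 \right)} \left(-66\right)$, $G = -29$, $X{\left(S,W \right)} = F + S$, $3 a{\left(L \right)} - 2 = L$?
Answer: $200$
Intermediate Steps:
$a{\left(L \right)} = \frac{2}{3} + \frac{L}{3}$
$X{\left(S,W \right)} = -20 + S$
$O = -51$ ($O = -29 + \left(\frac{2}{3} + \frac{0 - 1}{3}\right) \left(-66\right) = -29 + \left(\frac{2}{3} + \frac{1}{3} \left(-1\right)\right) \left(-66\right) = -29 + \left(\frac{2}{3} - \frac{1}{3}\right) \left(-66\right) = -29 + \frac{1}{3} \left(-66\right) = -29 - 22 = -51$)
$X{\left(169,\frac{1}{60 + 118} \right)} - O = \left(-20 + 169\right) - -51 = 149 + 51 = 200$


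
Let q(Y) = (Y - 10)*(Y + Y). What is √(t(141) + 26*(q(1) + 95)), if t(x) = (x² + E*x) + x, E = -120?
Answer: 4*√319 ≈ 71.442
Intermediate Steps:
q(Y) = 2*Y*(-10 + Y) (q(Y) = (-10 + Y)*(2*Y) = 2*Y*(-10 + Y))
t(x) = x² - 119*x (t(x) = (x² - 120*x) + x = x² - 119*x)
√(t(141) + 26*(q(1) + 95)) = √(141*(-119 + 141) + 26*(2*1*(-10 + 1) + 95)) = √(141*22 + 26*(2*1*(-9) + 95)) = √(3102 + 26*(-18 + 95)) = √(3102 + 26*77) = √(3102 + 2002) = √5104 = 4*√319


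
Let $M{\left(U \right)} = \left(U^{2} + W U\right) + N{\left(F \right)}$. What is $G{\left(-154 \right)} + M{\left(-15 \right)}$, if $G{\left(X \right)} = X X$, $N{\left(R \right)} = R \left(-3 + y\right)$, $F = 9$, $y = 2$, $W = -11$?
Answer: $24097$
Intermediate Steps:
$N{\left(R \right)} = - R$ ($N{\left(R \right)} = R \left(-3 + 2\right) = R \left(-1\right) = - R$)
$M{\left(U \right)} = -9 + U^{2} - 11 U$ ($M{\left(U \right)} = \left(U^{2} - 11 U\right) - 9 = -9 + U^{2} - 11 U$)
$G{\left(X \right)} = X^{2}$
$G{\left(-154 \right)} + M{\left(-15 \right)} = \left(-154\right)^{2} - \left(-156 - 225\right) = 23716 + \left(-9 + 225 + 165\right) = 23716 + 381 = 24097$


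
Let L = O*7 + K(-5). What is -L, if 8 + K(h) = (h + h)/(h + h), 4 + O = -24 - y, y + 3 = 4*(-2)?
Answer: 126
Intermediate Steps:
y = -11 (y = -3 + 4*(-2) = -3 - 8 = -11)
O = -17 (O = -4 + (-24 - 1*(-11)) = -4 + (-24 + 11) = -4 - 13 = -17)
K(h) = -7 (K(h) = -8 + (h + h)/(h + h) = -8 + (2*h)/((2*h)) = -8 + (2*h)*(1/(2*h)) = -8 + 1 = -7)
L = -126 (L = -17*7 - 7 = -119 - 7 = -126)
-L = -1*(-126) = 126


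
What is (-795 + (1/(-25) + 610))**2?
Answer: 21399876/625 ≈ 34240.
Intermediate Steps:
(-795 + (1/(-25) + 610))**2 = (-795 + (-1/25 + 610))**2 = (-795 + 15249/25)**2 = (-4626/25)**2 = 21399876/625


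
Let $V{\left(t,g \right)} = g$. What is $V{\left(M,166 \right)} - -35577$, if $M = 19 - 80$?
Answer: $35743$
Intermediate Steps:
$M = -61$ ($M = 19 - 80 = -61$)
$V{\left(M,166 \right)} - -35577 = 166 - -35577 = 166 + 35577 = 35743$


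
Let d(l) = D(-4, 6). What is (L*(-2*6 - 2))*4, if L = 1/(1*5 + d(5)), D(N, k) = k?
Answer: -56/11 ≈ -5.0909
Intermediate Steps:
d(l) = 6
L = 1/11 (L = 1/(1*5 + 6) = 1/(5 + 6) = 1/11 ≈ 0.090909)
(L*(-2*6 - 2))*4 = ((-2*6 - 2)/11)*4 = ((-12 - 2)/11)*4 = ((1/11)*(-14))*4 = -14/11*4 = -56/11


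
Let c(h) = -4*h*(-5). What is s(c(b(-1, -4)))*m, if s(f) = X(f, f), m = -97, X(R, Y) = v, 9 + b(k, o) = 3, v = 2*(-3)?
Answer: 582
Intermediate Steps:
v = -6
b(k, o) = -6 (b(k, o) = -9 + 3 = -6)
X(R, Y) = -6
c(h) = 20*h
s(f) = -6
s(c(b(-1, -4)))*m = -6*(-97) = 582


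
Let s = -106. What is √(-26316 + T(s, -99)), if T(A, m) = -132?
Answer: 4*I*√1653 ≈ 162.63*I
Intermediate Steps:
√(-26316 + T(s, -99)) = √(-26316 - 132) = √(-26448) = 4*I*√1653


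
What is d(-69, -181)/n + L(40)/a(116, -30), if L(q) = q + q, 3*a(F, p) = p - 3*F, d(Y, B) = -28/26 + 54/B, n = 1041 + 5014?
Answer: -81442924/128226735 ≈ -0.63515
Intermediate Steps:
n = 6055
d(Y, B) = -14/13 + 54/B (d(Y, B) = -28*1/26 + 54/B = -14/13 + 54/B)
a(F, p) = -F + p/3 (a(F, p) = (p - 3*F)/3 = -F + p/3)
L(q) = 2*q
d(-69, -181)/n + L(40)/a(116, -30) = (-14/13 + 54/(-181))/6055 + (2*40)/(-1*116 + (⅓)*(-30)) = (-14/13 + 54*(-1/181))*(1/6055) + 80/(-116 - 10) = (-14/13 - 54/181)*(1/6055) + 80/(-126) = -3236/2353*1/6055 + 80*(-1/126) = -3236/14247415 - 40/63 = -81442924/128226735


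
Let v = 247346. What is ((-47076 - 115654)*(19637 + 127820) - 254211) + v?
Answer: -23995684475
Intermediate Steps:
((-47076 - 115654)*(19637 + 127820) - 254211) + v = ((-47076 - 115654)*(19637 + 127820) - 254211) + 247346 = (-162730*147457 - 254211) + 247346 = (-23995677610 - 254211) + 247346 = -23995931821 + 247346 = -23995684475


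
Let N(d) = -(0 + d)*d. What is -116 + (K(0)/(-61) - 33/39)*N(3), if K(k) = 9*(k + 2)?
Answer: -83843/793 ≈ -105.73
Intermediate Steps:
K(k) = 18 + 9*k (K(k) = 9*(2 + k) = 18 + 9*k)
N(d) = -d² (N(d) = -d*d = -d²)
-116 + (K(0)/(-61) - 33/39)*N(3) = -116 + ((18 + 9*0)/(-61) - 33/39)*(-1*3²) = -116 + ((18 + 0)*(-1/61) - 33*1/39)*(-1*9) = -116 + (18*(-1/61) - 11/13)*(-9) = -116 + (-18/61 - 11/13)*(-9) = -116 - 905/793*(-9) = -116 + 8145/793 = -83843/793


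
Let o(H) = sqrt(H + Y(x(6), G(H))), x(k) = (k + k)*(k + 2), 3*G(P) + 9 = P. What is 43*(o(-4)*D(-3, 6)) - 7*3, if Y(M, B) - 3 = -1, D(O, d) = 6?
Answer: -21 + 258*I*sqrt(2) ≈ -21.0 + 364.87*I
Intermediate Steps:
G(P) = -3 + P/3
x(k) = 2*k*(2 + k) (x(k) = (2*k)*(2 + k) = 2*k*(2 + k))
Y(M, B) = 2 (Y(M, B) = 3 - 1 = 2)
o(H) = sqrt(2 + H) (o(H) = sqrt(H + 2) = sqrt(2 + H))
43*(o(-4)*D(-3, 6)) - 7*3 = 43*(sqrt(2 - 4)*6) - 7*3 = 43*(sqrt(-2)*6) - 21 = 43*((I*sqrt(2))*6) - 21 = 43*(6*I*sqrt(2)) - 21 = 258*I*sqrt(2) - 21 = -21 + 258*I*sqrt(2)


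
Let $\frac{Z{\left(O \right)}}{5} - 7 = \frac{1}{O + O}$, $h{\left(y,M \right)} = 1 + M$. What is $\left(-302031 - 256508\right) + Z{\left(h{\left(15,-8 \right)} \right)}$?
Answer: $- \frac{7819061}{14} \approx -5.585 \cdot 10^{5}$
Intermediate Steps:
$Z{\left(O \right)} = 35 + \frac{5}{2 O}$ ($Z{\left(O \right)} = 35 + \frac{5}{O + O} = 35 + \frac{5}{2 O}$)
$\left(-302031 - 256508\right) + Z{\left(h{\left(15,-8 \right)} \right)} = \left(-302031 - 256508\right) + \left(35 + \frac{5}{2 \left(1 - 8\right)}\right) = -558539 + \left(35 + \frac{5}{2 \left(-7\right)}\right) = -558539 + \left(35 + \frac{5}{2} \left(- \frac{1}{7}\right)\right) = -558539 + \left(35 - \frac{5}{14}\right) = -558539 + \frac{485}{14} = - \frac{7819061}{14}$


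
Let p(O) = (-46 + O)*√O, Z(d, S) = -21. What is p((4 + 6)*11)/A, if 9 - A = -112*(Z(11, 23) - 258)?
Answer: -64*√110/31239 ≈ -0.021487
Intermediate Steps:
p(O) = √O*(-46 + O)
A = -31239 (A = 9 - (-112)*(-21 - 258) = 9 - (-112)*(-279) = 9 - 1*31248 = 9 - 31248 = -31239)
p((4 + 6)*11)/A = (√((4 + 6)*11)*(-46 + (4 + 6)*11))/(-31239) = (√(10*11)*(-46 + 10*11))*(-1/31239) = (√110*(-46 + 110))*(-1/31239) = (√110*64)*(-1/31239) = (64*√110)*(-1/31239) = -64*√110/31239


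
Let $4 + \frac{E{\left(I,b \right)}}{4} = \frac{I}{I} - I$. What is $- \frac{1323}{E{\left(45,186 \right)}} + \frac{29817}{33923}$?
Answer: $\frac{16868331}{2171072} \approx 7.7696$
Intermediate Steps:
$E{\left(I,b \right)} = -12 - 4 I$ ($E{\left(I,b \right)} = -16 + 4 \left(\frac{I}{I} - I\right) = -16 + 4 \left(1 - I\right) = -16 - \left(-4 + 4 I\right) = -12 - 4 I$)
$- \frac{1323}{E{\left(45,186 \right)}} + \frac{29817}{33923} = - \frac{1323}{-12 - 180} + \frac{29817}{33923} = - \frac{1323}{-12 - 180} + 29817 \cdot \frac{1}{33923} = - \frac{1323}{-192} + \frac{29817}{33923} = \left(-1323\right) \left(- \frac{1}{192}\right) + \frac{29817}{33923} = \frac{441}{64} + \frac{29817}{33923} = \frac{16868331}{2171072}$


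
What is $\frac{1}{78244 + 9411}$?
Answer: $\frac{1}{87655} \approx 1.1408 \cdot 10^{-5}$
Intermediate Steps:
$\frac{1}{78244 + 9411} = \frac{1}{87655}$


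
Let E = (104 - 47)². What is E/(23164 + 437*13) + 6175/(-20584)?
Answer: -12360051/65971720 ≈ -0.18735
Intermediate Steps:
E = 3249 (E = 57² = 3249)
E/(23164 + 437*13) + 6175/(-20584) = 3249/(23164 + 437*13) + 6175/(-20584) = 3249/(23164 + 5681) + 6175*(-1/20584) = 3249/28845 - 6175/20584 = 3249*(1/28845) - 6175/20584 = 361/3205 - 6175/20584 = -12360051/65971720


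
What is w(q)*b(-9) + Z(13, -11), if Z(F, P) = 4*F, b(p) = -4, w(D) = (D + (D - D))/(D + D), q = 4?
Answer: 50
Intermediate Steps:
w(D) = ½ (w(D) = (D + 0)/((2*D)) = D*(1/(2*D)) = ½)
w(q)*b(-9) + Z(13, -11) = (½)*(-4) + 4*13 = -2 + 52 = 50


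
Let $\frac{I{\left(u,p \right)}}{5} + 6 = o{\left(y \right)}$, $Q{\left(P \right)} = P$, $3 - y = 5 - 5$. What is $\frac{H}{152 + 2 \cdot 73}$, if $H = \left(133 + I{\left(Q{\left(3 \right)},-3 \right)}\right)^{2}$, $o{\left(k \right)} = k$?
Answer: $\frac{6962}{149} \approx 46.725$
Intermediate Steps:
$y = 3$ ($y = 3 - \left(5 - 5\right) = 3 - 0 = 3 + 0 = 3$)
$I{\left(u,p \right)} = -15$ ($I{\left(u,p \right)} = -30 + 5 \cdot 3 = -30 + 15 = -15$)
$H = 13924$ ($H = \left(133 - 15\right)^{2} = 118^{2} = 13924$)
$\frac{H}{152 + 2 \cdot 73} = \frac{13924}{152 + 2 \cdot 73} = \frac{13924}{152 + 146} = \frac{13924}{298} = 13924 \cdot \frac{1}{298} = \frac{6962}{149}$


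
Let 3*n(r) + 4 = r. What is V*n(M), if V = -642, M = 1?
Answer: 642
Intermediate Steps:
n(r) = -4/3 + r/3
V*n(M) = -642*(-4/3 + (⅓)*1) = -642*(-4/3 + ⅓) = -642*(-1) = 642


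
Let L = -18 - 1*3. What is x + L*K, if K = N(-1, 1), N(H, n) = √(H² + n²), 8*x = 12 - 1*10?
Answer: ¼ - 21*√2 ≈ -29.448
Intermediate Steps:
x = ¼ (x = (12 - 1*10)/8 = (12 - 10)/8 = (⅛)*2 = ¼ ≈ 0.25000)
K = √2 (K = √((-1)² + 1²) = √(1 + 1) = √2 ≈ 1.4142)
L = -21 (L = -18 - 3 = -21)
x + L*K = ¼ - 21*√2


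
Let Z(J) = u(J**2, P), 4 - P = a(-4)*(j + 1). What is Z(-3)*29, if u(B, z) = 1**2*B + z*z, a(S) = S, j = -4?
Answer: 2117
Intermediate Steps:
P = -8 (P = 4 - (-4)*(-4 + 1) = 4 - (-4)*(-3) = 4 - 1*12 = 4 - 12 = -8)
u(B, z) = B + z**2 (u(B, z) = 1*B + z**2 = B + z**2)
Z(J) = 64 + J**2 (Z(J) = J**2 + (-8)**2 = J**2 + 64 = 64 + J**2)
Z(-3)*29 = (64 + (-3)**2)*29 = (64 + 9)*29 = 73*29 = 2117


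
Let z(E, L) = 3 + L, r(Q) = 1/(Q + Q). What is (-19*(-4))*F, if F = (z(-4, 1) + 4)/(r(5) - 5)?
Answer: -6080/49 ≈ -124.08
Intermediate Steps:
r(Q) = 1/(2*Q)
F = -80/49 (F = ((3 + 1) + 4)/((1/2)/5 - 5) = (4 + 4)/((1/2)*(1/5) - 5) = 8/(1/10 - 5) = 8/(-49/10) = 8*(-10/49) = -80/49 ≈ -1.6327)
(-19*(-4))*F = -19*(-4)*(-80/49) = 76*(-80/49) = -6080/49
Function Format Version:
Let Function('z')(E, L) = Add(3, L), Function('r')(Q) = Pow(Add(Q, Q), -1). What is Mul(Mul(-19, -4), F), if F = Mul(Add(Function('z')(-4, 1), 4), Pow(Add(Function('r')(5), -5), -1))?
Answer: Rational(-6080, 49) ≈ -124.08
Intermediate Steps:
Function('r')(Q) = Mul(Rational(1, 2), Pow(Q, -1)) (Function('r')(Q) = Pow(Mul(2, Q), -1) = Mul(Rational(1, 2), Pow(Q, -1)))
F = Rational(-80, 49) (F = Mul(Add(Add(3, 1), 4), Pow(Add(Mul(Rational(1, 2), Pow(5, -1)), -5), -1)) = Mul(Add(4, 4), Pow(Add(Mul(Rational(1, 2), Rational(1, 5)), -5), -1)) = Mul(8, Pow(Add(Rational(1, 10), -5), -1)) = Mul(8, Pow(Rational(-49, 10), -1)) = Mul(8, Rational(-10, 49)) = Rational(-80, 49) ≈ -1.6327)
Mul(Mul(-19, -4), F) = Mul(Mul(-19, -4), Rational(-80, 49)) = Mul(76, Rational(-80, 49)) = Rational(-6080, 49)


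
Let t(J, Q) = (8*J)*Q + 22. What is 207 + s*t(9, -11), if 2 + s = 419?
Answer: -320883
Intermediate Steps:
s = 417 (s = -2 + 419 = 417)
t(J, Q) = 22 + 8*J*Q (t(J, Q) = 8*J*Q + 22 = 22 + 8*J*Q)
207 + s*t(9, -11) = 207 + 417*(22 + 8*9*(-11)) = 207 + 417*(22 - 792) = 207 + 417*(-770) = 207 - 321090 = -320883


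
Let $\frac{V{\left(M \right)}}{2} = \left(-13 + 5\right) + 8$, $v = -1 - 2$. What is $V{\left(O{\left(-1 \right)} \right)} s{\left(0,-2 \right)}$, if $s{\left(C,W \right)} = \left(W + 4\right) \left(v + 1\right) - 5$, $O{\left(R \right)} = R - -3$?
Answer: $0$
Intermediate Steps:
$O{\left(R \right)} = 3 + R$ ($O{\left(R \right)} = R + 3 = 3 + R$)
$v = -3$
$V{\left(M \right)} = 0$ ($V{\left(M \right)} = 2 \left(\left(-13 + 5\right) + 8\right) = 2 \left(-8 + 8\right) = 2 \cdot 0 = 0$)
$s{\left(C,W \right)} = -13 - 2 W$ ($s{\left(C,W \right)} = \left(W + 4\right) \left(-3 + 1\right) - 5 = \left(4 + W\right) \left(-2\right) - 5 = \left(-8 - 2 W\right) - 5 = -13 - 2 W$)
$V{\left(O{\left(-1 \right)} \right)} s{\left(0,-2 \right)} = 0 \left(-13 - -4\right) = 0 \left(-13 + 4\right) = 0 \left(-9\right) = 0$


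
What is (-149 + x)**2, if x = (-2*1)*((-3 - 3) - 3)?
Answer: 17161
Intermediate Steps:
x = 18 (x = -2*(-6 - 3) = -2*(-9) = 18)
(-149 + x)**2 = (-149 + 18)**2 = (-131)**2 = 17161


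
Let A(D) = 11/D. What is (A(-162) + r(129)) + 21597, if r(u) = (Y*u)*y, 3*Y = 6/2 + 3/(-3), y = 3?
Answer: 3540499/162 ≈ 21855.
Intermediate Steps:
Y = ⅔ (Y = (6/2 + 3/(-3))/3 = (6*(½) + 3*(-⅓))/3 = (3 - 1)/3 = (⅓)*2 = ⅔ ≈ 0.66667)
r(u) = 2*u (r(u) = (2*u/3)*3 = 2*u)
(A(-162) + r(129)) + 21597 = (11/(-162) + 2*129) + 21597 = (11*(-1/162) + 258) + 21597 = (-11/162 + 258) + 21597 = 41785/162 + 21597 = 3540499/162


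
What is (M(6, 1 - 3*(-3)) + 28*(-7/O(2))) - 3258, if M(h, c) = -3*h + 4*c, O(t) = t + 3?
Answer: -16376/5 ≈ -3275.2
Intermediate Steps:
O(t) = 3 + t
(M(6, 1 - 3*(-3)) + 28*(-7/O(2))) - 3258 = ((-3*6 + 4*(1 - 3*(-3))) + 28*(-7/(3 + 2))) - 3258 = ((-18 + 4*(1 + 9)) + 28*(-7/5)) - 3258 = ((-18 + 4*10) + 28*(-7*1/5)) - 3258 = ((-18 + 40) + 28*(-7/5)) - 3258 = (22 - 196/5) - 3258 = -86/5 - 3258 = -16376/5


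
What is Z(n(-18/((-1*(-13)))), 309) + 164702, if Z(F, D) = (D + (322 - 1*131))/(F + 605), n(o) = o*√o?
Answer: 132447878995914/804162757 + 351000*I*√26/804162757 ≈ 1.647e+5 + 0.0022256*I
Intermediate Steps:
n(o) = o^(3/2)
Z(F, D) = (191 + D)/(605 + F) (Z(F, D) = (D + (322 - 131))/(605 + F) = (D + 191)/(605 + F) = (191 + D)/(605 + F))
Z(n(-18/((-1*(-13)))), 309) + 164702 = (191 + 309)/(605 + (-18/((-1*(-13))))^(3/2)) + 164702 = 500/(605 + (-18/13)^(3/2)) + 164702 = 500/(605 - 54*I*√26/169) + 164702 = 164702 + 500/(605 - 54*I*√26/169)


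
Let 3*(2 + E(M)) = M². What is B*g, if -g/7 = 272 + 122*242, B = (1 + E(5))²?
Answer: -33649616/3 ≈ -1.1217e+7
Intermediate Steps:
E(M) = -2 + M²/3
B = 484/9 (B = (1 + (-2 + (⅓)*5²))² = (1 + (-2 + (⅓)*25))² = (1 + (-2 + 25/3))² = (1 + 19/3)² = (22/3)² = 484/9 ≈ 53.778)
g = -208572 (g = -7*(272 + 122*242) = -7*(272 + 29524) = -7*29796 = -208572)
B*g = (484/9)*(-208572) = -33649616/3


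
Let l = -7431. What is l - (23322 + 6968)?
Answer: -37721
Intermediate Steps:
l - (23322 + 6968) = -7431 - (23322 + 6968) = -7431 - 1*30290 = -7431 - 30290 = -37721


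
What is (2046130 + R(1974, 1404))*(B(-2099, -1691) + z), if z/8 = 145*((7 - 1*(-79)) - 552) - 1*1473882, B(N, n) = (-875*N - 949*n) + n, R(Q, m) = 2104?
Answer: -18212739013982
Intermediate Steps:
B(N, n) = -948*n - 875*N (B(N, n) = (-949*n - 875*N) + n = -948*n - 875*N)
z = -12331616 (z = 8*(145*((7 - 1*(-79)) - 552) - 1*1473882) = 8*(145*((7 + 79) - 552) - 1473882) = 8*(145*(86 - 552) - 1473882) = 8*(145*(-466) - 1473882) = 8*(-67570 - 1473882) = 8*(-1541452) = -12331616)
(2046130 + R(1974, 1404))*(B(-2099, -1691) + z) = (2046130 + 2104)*((-948*(-1691) - 875*(-2099)) - 12331616) = 2048234*((1603068 + 1836625) - 12331616) = 2048234*(3439693 - 12331616) = 2048234*(-8891923) = -18212739013982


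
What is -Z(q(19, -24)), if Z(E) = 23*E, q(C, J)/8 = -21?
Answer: 3864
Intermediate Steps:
q(C, J) = -168 (q(C, J) = 8*(-21) = -168)
-Z(q(19, -24)) = -23*(-168) = -1*(-3864) = 3864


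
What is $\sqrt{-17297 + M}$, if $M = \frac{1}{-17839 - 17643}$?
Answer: $\frac{i \sqrt{21776444323710}}{35482} \approx 131.52 i$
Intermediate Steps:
$M = - \frac{1}{35482}$ ($M = \frac{1}{-17839 - 17643} = \frac{1}{-35482} = - \frac{1}{35482} \approx -2.8183 \cdot 10^{-5}$)
$\sqrt{-17297 + M} = \sqrt{-17297 - \frac{1}{35482}} = \sqrt{- \frac{613732155}{35482}} = \frac{i \sqrt{21776444323710}}{35482}$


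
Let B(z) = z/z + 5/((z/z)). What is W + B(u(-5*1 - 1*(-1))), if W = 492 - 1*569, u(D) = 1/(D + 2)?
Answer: -71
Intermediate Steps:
u(D) = 1/(2 + D)
B(z) = 6 (B(z) = 1 + 5/1 = 1 + 5*1 = 1 + 5 = 6)
W = -77 (W = 492 - 569 = -77)
W + B(u(-5*1 - 1*(-1))) = -77 + 6 = -71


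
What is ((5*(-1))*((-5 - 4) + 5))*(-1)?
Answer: -20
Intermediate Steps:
((5*(-1))*((-5 - 4) + 5))*(-1) = -5*(-9 + 5)*(-1) = -5*(-4)*(-1) = 20*(-1) = -20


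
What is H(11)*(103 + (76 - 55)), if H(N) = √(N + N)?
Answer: 124*√22 ≈ 581.61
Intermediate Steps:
H(N) = √2*√N (H(N) = √(2*N) = √2*√N)
H(11)*(103 + (76 - 55)) = (√2*√11)*(103 + (76 - 55)) = √22*(103 + 21) = √22*124 = 124*√22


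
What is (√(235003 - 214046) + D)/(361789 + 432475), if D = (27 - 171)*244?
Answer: -4392/99283 + √20957/794264 ≈ -0.044055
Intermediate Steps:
D = -35136 (D = -144*244 = -35136)
(√(235003 - 214046) + D)/(361789 + 432475) = (√(235003 - 214046) - 35136)/(361789 + 432475) = (√20957 - 35136)/794264 = (-35136 + √20957)*(1/794264) = -4392/99283 + √20957/794264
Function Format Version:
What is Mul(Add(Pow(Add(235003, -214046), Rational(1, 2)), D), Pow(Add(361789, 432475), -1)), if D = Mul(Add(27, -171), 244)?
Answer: Add(Rational(-4392, 99283), Mul(Rational(1, 794264), Pow(20957, Rational(1, 2)))) ≈ -0.044055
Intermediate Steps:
D = -35136 (D = Mul(-144, 244) = -35136)
Mul(Add(Pow(Add(235003, -214046), Rational(1, 2)), D), Pow(Add(361789, 432475), -1)) = Mul(Add(Pow(Add(235003, -214046), Rational(1, 2)), -35136), Pow(Add(361789, 432475), -1)) = Mul(Add(Pow(20957, Rational(1, 2)), -35136), Pow(794264, -1)) = Mul(Add(-35136, Pow(20957, Rational(1, 2))), Rational(1, 794264)) = Add(Rational(-4392, 99283), Mul(Rational(1, 794264), Pow(20957, Rational(1, 2))))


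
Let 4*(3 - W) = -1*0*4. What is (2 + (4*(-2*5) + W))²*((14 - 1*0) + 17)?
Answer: 37975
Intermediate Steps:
W = 3 (W = 3 - (-1*0)*4/4 = 3 - 0*4 = 3 - ¼*0 = 3 + 0 = 3)
(2 + (4*(-2*5) + W))²*((14 - 1*0) + 17) = (2 + (4*(-2*5) + 3))²*((14 - 1*0) + 17) = (2 + (4*(-10) + 3))²*((14 + 0) + 17) = (2 + (-40 + 3))²*(14 + 17) = (2 - 37)²*31 = (-35)²*31 = 1225*31 = 37975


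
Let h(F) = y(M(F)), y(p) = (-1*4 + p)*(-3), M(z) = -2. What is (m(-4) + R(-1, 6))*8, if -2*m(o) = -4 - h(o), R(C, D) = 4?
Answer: 120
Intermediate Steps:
y(p) = 12 - 3*p (y(p) = (-4 + p)*(-3) = 12 - 3*p)
h(F) = 18 (h(F) = 12 - 3*(-2) = 12 + 6 = 18)
m(o) = 11 (m(o) = -(-4 - 1*18)/2 = -(-4 - 18)/2 = -½*(-22) = 11)
(m(-4) + R(-1, 6))*8 = (11 + 4)*8 = 15*8 = 120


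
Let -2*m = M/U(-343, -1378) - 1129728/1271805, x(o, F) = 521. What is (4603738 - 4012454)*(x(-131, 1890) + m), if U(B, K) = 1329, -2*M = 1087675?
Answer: 241872122749439053/563409615 ≈ 4.2930e+8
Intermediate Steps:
M = -1087675/2 (M = -½*1087675 = -1087675/2 ≈ -5.4384e+5)
m = 462104440133/2253638460 (m = -(-1087675/2/1329 - 1129728/1271805)/2 = -(-1087675/2*1/1329 - 1129728*1/1271805)/2 = -(-1087675/2658 - 376576/423935)/2 = -½*(-462104440133/1126819230) = 462104440133/2253638460 ≈ 205.05)
(4603738 - 4012454)*(x(-131, 1890) + m) = (4603738 - 4012454)*(521 + 462104440133/2253638460) = 591284*(1636250077793/2253638460) = 241872122749439053/563409615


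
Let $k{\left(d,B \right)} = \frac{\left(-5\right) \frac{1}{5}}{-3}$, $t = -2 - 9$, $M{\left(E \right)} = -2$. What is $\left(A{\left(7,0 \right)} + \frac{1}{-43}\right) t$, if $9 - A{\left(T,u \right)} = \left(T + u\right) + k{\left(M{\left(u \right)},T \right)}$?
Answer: $- \frac{2332}{129} \approx -18.078$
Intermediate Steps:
$t = -11$ ($t = -2 - 9 = -11$)
$k{\left(d,B \right)} = \frac{1}{3}$ ($k{\left(d,B \right)} = \left(-5\right) \frac{1}{5} \left(- \frac{1}{3}\right) = \left(-1\right) \left(- \frac{1}{3}\right) = \frac{1}{3}$)
$A{\left(T,u \right)} = \frac{26}{3} - T - u$ ($A{\left(T,u \right)} = 9 - \left(\left(T + u\right) + \frac{1}{3}\right) = 9 - \left(\frac{1}{3} + T + u\right) = \frac{26}{3} - T - u$)
$\left(A{\left(7,0 \right)} + \frac{1}{-43}\right) t = \left(\left(\frac{26}{3} - 7 - 0\right) + \frac{1}{-43}\right) \left(-11\right) = \left(\left(\frac{26}{3} - 7 + 0\right) - \frac{1}{43}\right) \left(-11\right) = \left(\frac{5}{3} - \frac{1}{43}\right) \left(-11\right) = \frac{212}{129} \left(-11\right) = - \frac{2332}{129}$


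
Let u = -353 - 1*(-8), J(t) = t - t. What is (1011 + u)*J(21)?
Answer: 0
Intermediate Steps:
J(t) = 0
u = -345 (u = -353 + 8 = -345)
(1011 + u)*J(21) = (1011 - 345)*0 = 666*0 = 0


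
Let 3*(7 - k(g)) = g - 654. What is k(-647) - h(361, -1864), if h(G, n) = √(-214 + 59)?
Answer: 1322/3 - I*√155 ≈ 440.67 - 12.45*I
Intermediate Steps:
h(G, n) = I*√155 (h(G, n) = √(-155) = I*√155)
k(g) = 225 - g/3 (k(g) = 7 - (g - 654)/3 = 7 - (-654 + g)/3 = 7 + (218 - g/3) = 225 - g/3)
k(-647) - h(361, -1864) = (225 - ⅓*(-647)) - I*√155 = (225 + 647/3) - I*√155 = 1322/3 - I*√155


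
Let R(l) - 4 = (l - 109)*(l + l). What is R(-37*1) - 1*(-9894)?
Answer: 20702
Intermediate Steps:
R(l) = 4 + 2*l*(-109 + l) (R(l) = 4 + (l - 109)*(l + l) = 4 + (-109 + l)*(2*l) = 4 + 2*l*(-109 + l))
R(-37*1) - 1*(-9894) = (4 - (-8066) + 2*(-37*1)²) - 1*(-9894) = (4 - 218*(-37) + 2*(-37)²) + 9894 = (4 + 8066 + 2*1369) + 9894 = (4 + 8066 + 2738) + 9894 = 10808 + 9894 = 20702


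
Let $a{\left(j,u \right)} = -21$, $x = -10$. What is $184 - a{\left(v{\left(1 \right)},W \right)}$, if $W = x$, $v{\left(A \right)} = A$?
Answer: $205$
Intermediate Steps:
$W = -10$
$184 - a{\left(v{\left(1 \right)},W \right)} = 184 - -21 = 184 + 21 = 205$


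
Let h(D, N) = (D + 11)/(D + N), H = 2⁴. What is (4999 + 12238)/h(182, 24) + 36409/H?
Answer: 63840089/3088 ≈ 20674.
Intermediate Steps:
H = 16
h(D, N) = (11 + D)/(D + N)
(4999 + 12238)/h(182, 24) + 36409/H = (4999 + 12238)/(((11 + 182)/(182 + 24))) + 36409/16 = 17237/((193/206)) + 36409*(1/16) = 17237/(((1/206)*193)) + 36409/16 = 17237/(193/206) + 36409/16 = 17237*(206/193) + 36409/16 = 3550822/193 + 36409/16 = 63840089/3088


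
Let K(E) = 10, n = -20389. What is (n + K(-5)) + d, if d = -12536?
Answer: -32915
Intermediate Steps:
(n + K(-5)) + d = (-20389 + 10) - 12536 = -20379 - 12536 = -32915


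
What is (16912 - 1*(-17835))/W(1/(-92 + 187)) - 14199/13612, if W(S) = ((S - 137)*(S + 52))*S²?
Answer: -19262558597235563/437640596244 ≈ -44015.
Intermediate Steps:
W(S) = S²*(-137 + S)*(52 + S) (W(S) = ((-137 + S)*(52 + S))*S² = S²*(-137 + S)*(52 + S))
(16912 - 1*(-17835))/W(1/(-92 + 187)) - 14199/13612 = (16912 - 1*(-17835))/(((1/(-92 + 187))²*(-7124 + (1/(-92 + 187))² - 85/(-92 + 187)))) - 14199/13612 = (16912 + 17835)/(((1/95)²*(-7124 + (1/95)² - 85/95))) - 14199*1/13612 = 34747/(((1/95)²*(-7124 + (1/95)² - 85*1/95))) - 14199/13612 = 34747/(((-7124 + 1/9025 - 17/19)/9025)) - 14199/13612 = 34747/(((1/9025)*(-64302174/9025))) - 14199/13612 = 34747/(-64302174/81450625) - 14199/13612 = 34747*(-81450625/64302174) - 14199/13612 = -2830164866875/64302174 - 14199/13612 = -19262558597235563/437640596244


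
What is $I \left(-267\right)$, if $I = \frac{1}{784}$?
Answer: $- \frac{267}{784} \approx -0.34056$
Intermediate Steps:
$I = \frac{1}{784} \approx 0.0012755$
$I \left(-267\right) = \frac{1}{784} \left(-267\right) = - \frac{267}{784}$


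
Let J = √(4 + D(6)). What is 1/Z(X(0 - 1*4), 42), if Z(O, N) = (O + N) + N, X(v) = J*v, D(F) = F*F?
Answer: 21/1604 + √10/802 ≈ 0.017035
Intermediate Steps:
D(F) = F²
J = 2*√10 (J = √(4 + 6²) = √(4 + 36) = √40 = 2*√10 ≈ 6.3246)
X(v) = 2*v*√10 (X(v) = (2*√10)*v = 2*v*√10)
Z(O, N) = O + 2*N (Z(O, N) = (N + O) + N = O + 2*N)
1/Z(X(0 - 1*4), 42) = 1/(2*(0 - 1*4)*√10 + 2*42) = 1/(2*(0 - 4)*√10 + 84) = 1/(2*(-4)*√10 + 84) = 1/(-8*√10 + 84) = 1/(84 - 8*√10)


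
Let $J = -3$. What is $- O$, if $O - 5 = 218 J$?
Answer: $649$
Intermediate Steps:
$O = -649$ ($O = 5 + 218 \left(-3\right) = 5 - 654 = -649$)
$- O = \left(-1\right) \left(-649\right) = 649$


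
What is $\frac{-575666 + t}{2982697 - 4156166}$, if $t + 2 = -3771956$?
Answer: $\frac{40632}{10967} \approx 3.7049$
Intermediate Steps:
$t = -3771958$ ($t = -2 - 3771956 = -3771958$)
$\frac{-575666 + t}{2982697 - 4156166} = \frac{-575666 - 3771958}{2982697 - 4156166} = - \frac{4347624}{-1173469} = \left(-4347624\right) \left(- \frac{1}{1173469}\right) = \frac{40632}{10967}$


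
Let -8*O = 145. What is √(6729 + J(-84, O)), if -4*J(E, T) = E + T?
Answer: √432290/8 ≈ 82.186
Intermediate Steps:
O = -145/8 (O = -⅛*145 = -145/8 ≈ -18.125)
J(E, T) = -E/4 - T/4 (J(E, T) = -(E + T)/4 = -E/4 - T/4)
√(6729 + J(-84, O)) = √(6729 + (-¼*(-84) - ¼*(-145/8))) = √(6729 + (21 + 145/32)) = √(6729 + 817/32) = √(216145/32) = √432290/8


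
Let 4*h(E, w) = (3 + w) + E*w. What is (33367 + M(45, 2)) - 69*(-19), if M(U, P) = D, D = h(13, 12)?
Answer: 138883/4 ≈ 34721.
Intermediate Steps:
h(E, w) = ¾ + w/4 + E*w/4 (h(E, w) = ((3 + w) + E*w)/4 = (3 + w + E*w)/4 = ¾ + w/4 + E*w/4)
D = 171/4 (D = ¾ + (¼)*12 + (¼)*13*12 = ¾ + 3 + 39 = 171/4 ≈ 42.750)
M(U, P) = 171/4
(33367 + M(45, 2)) - 69*(-19) = (33367 + 171/4) - 69*(-19) = 133639/4 + 1311 = 138883/4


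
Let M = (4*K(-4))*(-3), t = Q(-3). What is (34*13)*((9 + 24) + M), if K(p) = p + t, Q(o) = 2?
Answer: 25194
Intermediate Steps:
t = 2
K(p) = 2 + p (K(p) = p + 2 = 2 + p)
M = 24 (M = (4*(2 - 4))*(-3) = (4*(-2))*(-3) = -8*(-3) = 24)
(34*13)*((9 + 24) + M) = (34*13)*((9 + 24) + 24) = 442*(33 + 24) = 442*57 = 25194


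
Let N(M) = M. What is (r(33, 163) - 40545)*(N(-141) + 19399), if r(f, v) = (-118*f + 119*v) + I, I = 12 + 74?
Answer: -480602648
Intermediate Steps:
I = 86
r(f, v) = 86 - 118*f + 119*v (r(f, v) = (-118*f + 119*v) + 86 = 86 - 118*f + 119*v)
(r(33, 163) - 40545)*(N(-141) + 19399) = ((86 - 118*33 + 119*163) - 40545)*(-141 + 19399) = ((86 - 3894 + 19397) - 40545)*19258 = (15589 - 40545)*19258 = -24956*19258 = -480602648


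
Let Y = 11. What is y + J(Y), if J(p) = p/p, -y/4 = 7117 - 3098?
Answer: -16075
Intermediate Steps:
y = -16076 (y = -4*(7117 - 3098) = -4*4019 = -16076)
J(p) = 1
y + J(Y) = -16076 + 1 = -16075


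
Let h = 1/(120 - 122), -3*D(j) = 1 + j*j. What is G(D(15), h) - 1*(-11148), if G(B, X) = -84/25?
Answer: 278616/25 ≈ 11145.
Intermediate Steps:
D(j) = -⅓ - j²/3 (D(j) = -(1 + j*j)/3 = -(1 + j²)/3 = -⅓ - j²/3)
h = -½ (h = 1/(-2) = -½ ≈ -0.50000)
G(B, X) = -84/25 (G(B, X) = -84*1/25 = -84/25)
G(D(15), h) - 1*(-11148) = -84/25 - 1*(-11148) = -84/25 + 11148 = 278616/25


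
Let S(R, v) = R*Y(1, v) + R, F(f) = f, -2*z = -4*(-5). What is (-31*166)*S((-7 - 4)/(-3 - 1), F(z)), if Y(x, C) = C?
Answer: 254727/2 ≈ 1.2736e+5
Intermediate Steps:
z = -10 (z = -(-2)*(-5) = -½*20 = -10)
S(R, v) = R + R*v (S(R, v) = R*v + R = R + R*v)
(-31*166)*S((-7 - 4)/(-3 - 1), F(z)) = (-31*166)*(((-7 - 4)/(-3 - 1))*(1 - 10)) = -5146*(-11/(-4))*(-9) = -5146*(-11*(-¼))*(-9) = -28303*(-9)/2 = -5146*(-99/4) = 254727/2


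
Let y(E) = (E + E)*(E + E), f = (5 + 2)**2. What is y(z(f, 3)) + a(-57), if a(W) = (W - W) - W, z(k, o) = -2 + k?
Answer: 8893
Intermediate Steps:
f = 49 (f = 7**2 = 49)
a(W) = -W (a(W) = 0 - W = -W)
y(E) = 4*E**2 (y(E) = (2*E)*(2*E) = 4*E**2)
y(z(f, 3)) + a(-57) = 4*(-2 + 49)**2 - 1*(-57) = 4*47**2 + 57 = 4*2209 + 57 = 8836 + 57 = 8893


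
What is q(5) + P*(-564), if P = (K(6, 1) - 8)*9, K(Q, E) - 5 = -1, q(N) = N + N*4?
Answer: 20329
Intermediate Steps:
q(N) = 5*N (q(N) = N + 4*N = 5*N)
K(Q, E) = 4 (K(Q, E) = 5 - 1 = 4)
P = -36 (P = (4 - 8)*9 = -4*9 = -36)
q(5) + P*(-564) = 5*5 - 36*(-564) = 25 + 20304 = 20329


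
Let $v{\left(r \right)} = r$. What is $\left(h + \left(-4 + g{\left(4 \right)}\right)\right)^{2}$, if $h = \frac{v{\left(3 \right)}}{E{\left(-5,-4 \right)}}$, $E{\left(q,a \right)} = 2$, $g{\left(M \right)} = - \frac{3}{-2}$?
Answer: $1$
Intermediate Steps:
$g{\left(M \right)} = \frac{3}{2}$ ($g{\left(M \right)} = \left(-3\right) \left(- \frac{1}{2}\right) = \frac{3}{2}$)
$h = \frac{3}{2} \approx 1.5$
$\left(h + \left(-4 + g{\left(4 \right)}\right)\right)^{2} = \left(\frac{3}{2} + \left(-4 + \frac{3}{2}\right)\right)^{2} = \left(\frac{3}{2} - \frac{5}{2}\right)^{2} = \left(-1\right)^{2} = 1$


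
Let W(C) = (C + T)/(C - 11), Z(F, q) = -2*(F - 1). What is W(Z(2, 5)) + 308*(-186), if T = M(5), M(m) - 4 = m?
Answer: -744751/13 ≈ -57289.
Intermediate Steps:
M(m) = 4 + m
T = 9 (T = 4 + 5 = 9)
Z(F, q) = 2 - 2*F (Z(F, q) = -2*(-1 + F) = 2 - 2*F)
W(C) = (9 + C)/(-11 + C) (W(C) = (C + 9)/(C - 11) = (9 + C)/(-11 + C))
W(Z(2, 5)) + 308*(-186) = (9 + (2 - 2*2))/(-11 + (2 - 2*2)) + 308*(-186) = (9 + (2 - 4))/(-11 + (2 - 4)) - 57288 = (9 - 2)/(-11 - 2) - 57288 = 7/(-13) - 57288 = -1/13*7 - 57288 = -7/13 - 57288 = -744751/13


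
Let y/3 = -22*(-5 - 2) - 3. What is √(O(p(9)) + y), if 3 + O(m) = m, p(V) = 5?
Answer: √455 ≈ 21.331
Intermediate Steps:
y = 453 (y = 3*(-22*(-5 - 2) - 3) = 3*(-22*(-7) - 3) = 3*(154 - 3) = 3*151 = 453)
O(m) = -3 + m
√(O(p(9)) + y) = √((-3 + 5) + 453) = √(2 + 453) = √455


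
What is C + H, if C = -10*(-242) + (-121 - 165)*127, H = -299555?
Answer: -333457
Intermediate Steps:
C = -33902 (C = 2420 - 286*127 = 2420 - 36322 = -33902)
C + H = -33902 - 299555 = -333457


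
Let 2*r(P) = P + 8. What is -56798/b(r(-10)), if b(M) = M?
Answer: 56798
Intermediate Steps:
r(P) = 4 + P/2 (r(P) = (P + 8)/2 = (8 + P)/2 = 4 + P/2)
-56798/b(r(-10)) = -56798/(4 + (½)*(-10)) = -56798/(4 - 5) = -56798/(-1) = -56798*(-1) = 56798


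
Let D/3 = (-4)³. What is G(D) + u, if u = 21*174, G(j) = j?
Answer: 3462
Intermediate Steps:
D = -192 (D = 3*(-4)³ = 3*(-64) = -192)
u = 3654
G(D) + u = -192 + 3654 = 3462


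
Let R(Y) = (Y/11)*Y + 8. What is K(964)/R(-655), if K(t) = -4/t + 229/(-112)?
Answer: -608311/11582618096 ≈ -5.2519e-5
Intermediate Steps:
K(t) = -229/112 - 4/t (K(t) = -4/t + 229*(-1/112) = -4/t - 229/112 = -229/112 - 4/t)
R(Y) = 8 + Y**2/11 (R(Y) = (Y*(1/11))*Y + 8 = (Y/11)*Y + 8 = Y**2/11 + 8 = 8 + Y**2/11)
K(964)/R(-655) = (-229/112 - 4/964)/(8 + (1/11)*(-655)**2) = (-229/112 - 4*1/964)/(8 + (1/11)*429025) = (-229/112 - 1/241)/(8 + 429025/11) = -55301/(26992*429113/11) = -55301/26992*11/429113 = -608311/11582618096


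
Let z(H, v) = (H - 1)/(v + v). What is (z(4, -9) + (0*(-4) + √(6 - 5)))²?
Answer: 25/36 ≈ 0.69444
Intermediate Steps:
z(H, v) = (-1 + H)/(2*v) (z(H, v) = (-1 + H)/((2*v)) = (-1 + H)*(1/(2*v)) = (-1 + H)/(2*v))
(z(4, -9) + (0*(-4) + √(6 - 5)))² = ((½)*(-1 + 4)/(-9) + (0*(-4) + √(6 - 5)))² = ((½)*(-⅑)*3 + (0 + √1))² = (-⅙ + (0 + 1))² = (-⅙ + 1)² = (⅚)² = 25/36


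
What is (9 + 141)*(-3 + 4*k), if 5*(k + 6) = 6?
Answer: -3330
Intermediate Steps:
k = -24/5 (k = -6 + (⅕)*6 = -6 + 6/5 = -24/5 ≈ -4.8000)
(9 + 141)*(-3 + 4*k) = (9 + 141)*(-3 + 4*(-24/5)) = 150*(-3 - 96/5) = 150*(-111/5) = -3330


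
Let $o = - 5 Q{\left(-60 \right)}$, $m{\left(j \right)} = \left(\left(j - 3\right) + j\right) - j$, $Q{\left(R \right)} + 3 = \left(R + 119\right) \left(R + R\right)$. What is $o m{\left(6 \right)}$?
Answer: $106245$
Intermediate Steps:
$Q{\left(R \right)} = -3 + 2 R \left(119 + R\right)$ ($Q{\left(R \right)} = -3 + \left(R + 119\right) \left(R + R\right) = -3 + \left(119 + R\right) 2 R = -3 + 2 R \left(119 + R\right)$)
$m{\left(j \right)} = -3 + j$ ($m{\left(j \right)} = \left(\left(-3 + j\right) + j\right) - j = \left(-3 + 2 j\right) - j = -3 + j$)
$o = 35415$ ($o = - 5 \left(-3 + 2 \left(-60\right)^{2} + 238 \left(-60\right)\right) = - 5 \left(-3 + 2 \cdot 3600 - 14280\right) = - 5 \left(-3 + 7200 - 14280\right) = \left(-5\right) \left(-7083\right) = 35415$)
$o m{\left(6 \right)} = 35415 \left(-3 + 6\right) = 35415 \cdot 3 = 106245$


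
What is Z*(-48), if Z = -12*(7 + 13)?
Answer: 11520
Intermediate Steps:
Z = -240 (Z = -12*20 = -240)
Z*(-48) = -240*(-48) = 11520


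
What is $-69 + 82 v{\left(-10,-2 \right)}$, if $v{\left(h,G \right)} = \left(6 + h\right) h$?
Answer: $3211$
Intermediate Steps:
$v{\left(h,G \right)} = h \left(6 + h\right)$
$-69 + 82 v{\left(-10,-2 \right)} = -69 + 82 \left(- 10 \left(6 - 10\right)\right) = -69 + 82 \left(\left(-10\right) \left(-4\right)\right) = -69 + 82 \cdot 40 = -69 + 3280 = 3211$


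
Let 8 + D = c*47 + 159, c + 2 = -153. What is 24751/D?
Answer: -24751/7134 ≈ -3.4694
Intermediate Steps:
c = -155 (c = -2 - 153 = -155)
D = -7134 (D = -8 + (-155*47 + 159) = -8 + (-7285 + 159) = -8 - 7126 = -7134)
24751/D = 24751/(-7134) = 24751*(-1/7134) = -24751/7134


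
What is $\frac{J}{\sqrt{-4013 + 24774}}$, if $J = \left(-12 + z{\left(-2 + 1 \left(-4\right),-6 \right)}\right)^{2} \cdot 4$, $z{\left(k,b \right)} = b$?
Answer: $\frac{1296 \sqrt{20761}}{20761} \approx 8.9946$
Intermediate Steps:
$J = 1296$ ($J = \left(-12 - 6\right)^{2} \cdot 4 = \left(-18\right)^{2} \cdot 4 = 324 \cdot 4 = 1296$)
$\frac{J}{\sqrt{-4013 + 24774}} = \frac{1296}{\sqrt{-4013 + 24774}} = \frac{1296}{\sqrt{20761}} = 1296 \frac{\sqrt{20761}}{20761} = \frac{1296 \sqrt{20761}}{20761}$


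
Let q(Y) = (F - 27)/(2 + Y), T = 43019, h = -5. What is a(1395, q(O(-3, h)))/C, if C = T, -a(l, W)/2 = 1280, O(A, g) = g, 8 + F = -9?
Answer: -2560/43019 ≈ -0.059509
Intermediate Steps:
F = -17 (F = -8 - 9 = -17)
q(Y) = -44/(2 + Y) (q(Y) = (-17 - 27)/(2 + Y) = -44/(2 + Y))
a(l, W) = -2560 (a(l, W) = -2*1280 = -2560)
C = 43019
a(1395, q(O(-3, h)))/C = -2560/43019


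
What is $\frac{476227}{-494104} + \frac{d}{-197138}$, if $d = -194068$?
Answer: $\frac{1003668373}{48703337176} \approx 0.020608$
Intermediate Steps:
$\frac{476227}{-494104} + \frac{d}{-197138} = \frac{476227}{-494104} - \frac{194068}{-197138} = 476227 \left(- \frac{1}{494104}\right) - - \frac{97034}{98569} = - \frac{476227}{494104} + \frac{97034}{98569} = \frac{1003668373}{48703337176}$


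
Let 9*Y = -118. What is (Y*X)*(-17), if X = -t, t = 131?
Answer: -262786/9 ≈ -29198.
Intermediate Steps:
Y = -118/9 (Y = (⅑)*(-118) = -118/9 ≈ -13.111)
X = -131 (X = -1*131 = -131)
(Y*X)*(-17) = -118/9*(-131)*(-17) = (15458/9)*(-17) = -262786/9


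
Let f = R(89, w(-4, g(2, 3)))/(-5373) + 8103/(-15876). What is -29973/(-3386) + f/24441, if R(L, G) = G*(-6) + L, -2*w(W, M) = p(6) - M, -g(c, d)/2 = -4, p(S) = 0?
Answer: 128578927064965/14525382793068 ≈ 8.8520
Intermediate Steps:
g(c, d) = 8 (g(c, d) = -2*(-4) = 8)
w(W, M) = M/2 (w(W, M) = -(0 - M)/2 = -(-1)*M/2 = M/2)
R(L, G) = L - 6*G (R(L, G) = -6*G + L = L - 6*G)
f = -183413/351036 (f = (89 - 3*8)/(-5373) + 8103/(-15876) = (89 - 6*4)*(-1/5373) + 8103*(-1/15876) = (89 - 24)*(-1/5373) - 2701/5292 = 65*(-1/5373) - 2701/5292 = -65/5373 - 2701/5292 = -183413/351036 ≈ -0.52249)
-29973/(-3386) + f/24441 = -29973/(-3386) - 183413/351036/24441 = -29973*(-1/3386) - 183413/351036*1/24441 = 29973/3386 - 183413/8579670876 = 128578927064965/14525382793068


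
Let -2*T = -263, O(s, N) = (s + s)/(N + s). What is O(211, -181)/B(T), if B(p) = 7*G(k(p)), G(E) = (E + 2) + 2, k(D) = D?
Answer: 422/28455 ≈ 0.014830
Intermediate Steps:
O(s, N) = 2*s/(N + s) (O(s, N) = (2*s)/(N + s) = 2*s/(N + s))
T = 263/2 (T = -½*(-263) = 263/2 ≈ 131.50)
G(E) = 4 + E (G(E) = (2 + E) + 2 = 4 + E)
B(p) = 28 + 7*p (B(p) = 7*(4 + p) = 28 + 7*p)
O(211, -181)/B(T) = (2*211/(-181 + 211))/(28 + 7*(263/2)) = (2*211/30)/(28 + 1841/2) = (2*211*(1/30))/(1897/2) = (211/15)*(2/1897) = 422/28455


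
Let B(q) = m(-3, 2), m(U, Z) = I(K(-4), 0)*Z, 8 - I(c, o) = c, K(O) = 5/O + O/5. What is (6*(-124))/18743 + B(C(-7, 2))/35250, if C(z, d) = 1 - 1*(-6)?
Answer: -86164219/2202302500 ≈ -0.039125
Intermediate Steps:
K(O) = 5/O + O/5 (K(O) = 5/O + O*(1/5) = 5/O + O/5)
I(c, o) = 8 - c
C(z, d) = 7 (C(z, d) = 1 + 6 = 7)
m(U, Z) = 201*Z/20 (m(U, Z) = (8 - (5/(-4) + (1/5)*(-4)))*Z = (8 - (5*(-1/4) - 4/5))*Z = (8 - (-5/4 - 4/5))*Z = (8 - 1*(-41/20))*Z = (8 + 41/20)*Z = 201*Z/20)
B(q) = 201/10 (B(q) = (201/20)*2 = 201/10)
(6*(-124))/18743 + B(C(-7, 2))/35250 = (6*(-124))/18743 + (201/10)/35250 = -744*1/18743 + (201/10)*(1/35250) = -744/18743 + 67/117500 = -86164219/2202302500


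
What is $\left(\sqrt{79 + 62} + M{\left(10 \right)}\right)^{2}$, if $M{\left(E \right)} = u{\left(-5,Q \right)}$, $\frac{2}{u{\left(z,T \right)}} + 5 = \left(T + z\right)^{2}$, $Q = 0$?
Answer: $\frac{14101}{100} + \frac{\sqrt{141}}{5} \approx 143.38$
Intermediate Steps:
$u{\left(z,T \right)} = \frac{2}{-5 + \left(T + z\right)^{2}}$
$M{\left(E \right)} = \frac{1}{10}$ ($M{\left(E \right)} = \frac{2}{-5 + \left(0 - 5\right)^{2}} = \frac{2}{-5 + \left(-5\right)^{2}} = \frac{2}{-5 + 25} = \frac{2}{20} = 2 \cdot \frac{1}{20} = \frac{1}{10}$)
$\left(\sqrt{79 + 62} + M{\left(10 \right)}\right)^{2} = \left(\sqrt{79 + 62} + \frac{1}{10}\right)^{2} = \left(\sqrt{141} + \frac{1}{10}\right)^{2} = \left(\frac{1}{10} + \sqrt{141}\right)^{2}$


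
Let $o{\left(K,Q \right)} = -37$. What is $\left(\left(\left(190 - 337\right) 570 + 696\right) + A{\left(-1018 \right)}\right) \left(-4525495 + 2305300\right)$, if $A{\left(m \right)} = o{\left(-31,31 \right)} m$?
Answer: $100859018460$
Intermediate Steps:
$A{\left(m \right)} = - 37 m$
$\left(\left(\left(190 - 337\right) 570 + 696\right) + A{\left(-1018 \right)}\right) \left(-4525495 + 2305300\right) = \left(\left(\left(190 - 337\right) 570 + 696\right) - -37666\right) \left(-4525495 + 2305300\right) = \left(\left(\left(190 - 337\right) 570 + 696\right) + 37666\right) \left(-2220195\right) = \left(\left(\left(-147\right) 570 + 696\right) + 37666\right) \left(-2220195\right) = \left(\left(-83790 + 696\right) + 37666\right) \left(-2220195\right) = \left(-83094 + 37666\right) \left(-2220195\right) = \left(-45428\right) \left(-2220195\right) = 100859018460$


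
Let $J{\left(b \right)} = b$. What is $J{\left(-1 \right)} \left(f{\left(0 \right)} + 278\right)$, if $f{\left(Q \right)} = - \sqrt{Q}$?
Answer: $-278$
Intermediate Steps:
$J{\left(-1 \right)} \left(f{\left(0 \right)} + 278\right) = - (- \sqrt{0} + 278) = - (\left(-1\right) 0 + 278) = - (0 + 278) = \left(-1\right) 278 = -278$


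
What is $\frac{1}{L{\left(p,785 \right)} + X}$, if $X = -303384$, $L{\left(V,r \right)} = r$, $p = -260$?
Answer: $- \frac{1}{302599} \approx -3.3047 \cdot 10^{-6}$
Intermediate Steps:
$\frac{1}{L{\left(p,785 \right)} + X} = \frac{1}{785 - 303384} = \frac{1}{-302599} = - \frac{1}{302599}$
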